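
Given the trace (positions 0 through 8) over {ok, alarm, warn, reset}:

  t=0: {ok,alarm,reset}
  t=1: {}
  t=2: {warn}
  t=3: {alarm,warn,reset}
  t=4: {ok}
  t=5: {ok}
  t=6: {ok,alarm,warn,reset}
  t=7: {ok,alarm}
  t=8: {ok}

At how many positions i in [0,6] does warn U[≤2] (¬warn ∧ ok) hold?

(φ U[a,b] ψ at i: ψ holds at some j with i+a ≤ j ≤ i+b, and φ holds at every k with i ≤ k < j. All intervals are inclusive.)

Evaluate at each i in [0,6]:
  i=0: ✓ (rhs at j=0)
  i=1: ✗ (no rhs in [1,3])
  i=2: ✓ (rhs at j=4; lhs holds on [2,3])
  i=3: ✓ (rhs at j=4; lhs holds on [3,3])
  i=4: ✓ (rhs at j=4)
  i=5: ✓ (rhs at j=5)
  i=6: ✓ (rhs at j=7; lhs holds on [6,6])
Positions where it holds: {0, 2, 3, 4, 5, 6} → 6.

6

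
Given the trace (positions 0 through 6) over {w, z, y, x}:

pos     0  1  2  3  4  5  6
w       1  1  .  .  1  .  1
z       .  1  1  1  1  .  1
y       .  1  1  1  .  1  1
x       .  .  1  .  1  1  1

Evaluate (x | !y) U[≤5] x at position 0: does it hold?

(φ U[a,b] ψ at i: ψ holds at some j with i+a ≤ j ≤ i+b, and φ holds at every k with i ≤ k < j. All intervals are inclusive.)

Need some j in [0,5] with x, and (x | !y) at every k in [0,j-1].
  j=0: x false.
  j=1: x false.
  j=2: x holds, but (x | !y) fails at k=1 → not this j.
  j=3: x false.
  j=4: x holds, but (x | !y) fails at k=1 → not this j.
  j=5: x holds, but (x | !y) fails at k=1 → not this j.
No j in the window works → until fails.

Does not hold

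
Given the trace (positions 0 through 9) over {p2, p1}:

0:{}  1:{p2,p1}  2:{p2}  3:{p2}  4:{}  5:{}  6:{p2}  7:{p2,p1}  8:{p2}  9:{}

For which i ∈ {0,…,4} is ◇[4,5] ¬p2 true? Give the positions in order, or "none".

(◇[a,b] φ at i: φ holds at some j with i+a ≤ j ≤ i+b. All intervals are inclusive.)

0, 1, 4

Evaluate at each i in [0,4]:
  i=0: ✓ (witness j=4)
  i=1: ✓ (witness j=5)
  i=2: ✗ (none in [6,7])
  i=3: ✗ (none in [7,8])
  i=4: ✓ (witness j=9)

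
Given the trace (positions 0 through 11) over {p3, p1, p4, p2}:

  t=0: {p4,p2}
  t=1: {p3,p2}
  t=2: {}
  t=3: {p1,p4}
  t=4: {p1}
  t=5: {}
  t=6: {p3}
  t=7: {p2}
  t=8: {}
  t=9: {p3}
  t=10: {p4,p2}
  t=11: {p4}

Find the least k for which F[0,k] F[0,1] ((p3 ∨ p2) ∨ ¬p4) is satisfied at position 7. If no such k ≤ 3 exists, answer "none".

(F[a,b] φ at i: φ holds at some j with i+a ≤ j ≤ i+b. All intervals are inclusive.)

Scan j = 7,8,… for F[0,1] ((p3 ∨ p2) ∨ ¬p4):
  j=7: holds
First hit at j=7, so smallest k = 7-7 = 0.

0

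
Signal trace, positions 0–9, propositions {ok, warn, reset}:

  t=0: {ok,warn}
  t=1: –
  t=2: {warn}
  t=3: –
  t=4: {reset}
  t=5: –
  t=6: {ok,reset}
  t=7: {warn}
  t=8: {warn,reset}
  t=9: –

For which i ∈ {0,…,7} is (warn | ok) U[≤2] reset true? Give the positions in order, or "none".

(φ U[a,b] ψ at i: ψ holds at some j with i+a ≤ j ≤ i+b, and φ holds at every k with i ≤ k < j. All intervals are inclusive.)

4, 6, 7

Evaluate at each i in [0,7]:
  i=0: ✗ (no rhs in [0,2])
  i=1: ✗ (no rhs in [1,3])
  i=2: ✗ (lhs fails at k=3 before rhs at j=4)
  i=3: ✗ (lhs fails at k=3 before rhs at j=4)
  i=4: ✓ (rhs at j=4)
  i=5: ✗ (lhs fails at k=5 before rhs at j=6)
  i=6: ✓ (rhs at j=6)
  i=7: ✓ (rhs at j=8; lhs holds on [7,7])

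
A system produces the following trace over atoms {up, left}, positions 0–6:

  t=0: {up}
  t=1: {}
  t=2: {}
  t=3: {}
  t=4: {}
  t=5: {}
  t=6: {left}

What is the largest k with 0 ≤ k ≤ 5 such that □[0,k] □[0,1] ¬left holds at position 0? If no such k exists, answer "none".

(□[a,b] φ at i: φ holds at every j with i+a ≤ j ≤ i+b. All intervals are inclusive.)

□[0,1] ¬left must hold from j=0 onward; find where it first fails.
  j=0: holds
  j=1: holds
  j=2: holds
  j=3: holds
  j=4: holds
  j=5: fails
Holds on [0,4], so largest k = 4.

4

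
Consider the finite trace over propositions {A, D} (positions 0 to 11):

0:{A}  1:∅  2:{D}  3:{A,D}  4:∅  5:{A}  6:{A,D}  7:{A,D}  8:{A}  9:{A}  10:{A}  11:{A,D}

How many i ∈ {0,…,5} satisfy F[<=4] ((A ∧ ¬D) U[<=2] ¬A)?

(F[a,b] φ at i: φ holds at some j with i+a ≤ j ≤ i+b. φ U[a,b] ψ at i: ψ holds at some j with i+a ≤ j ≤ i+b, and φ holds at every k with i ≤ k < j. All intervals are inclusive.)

Evaluate at each i in [0,5]:
  i=0: ✓ (witness j=0)
  i=1: ✓ (witness j=1)
  i=2: ✓ (witness j=2)
  i=3: ✓ (witness j=4)
  i=4: ✓ (witness j=4)
  i=5: ✗ (none in [5,9])
Positions where it holds: {0, 1, 2, 3, 4} → 5.

5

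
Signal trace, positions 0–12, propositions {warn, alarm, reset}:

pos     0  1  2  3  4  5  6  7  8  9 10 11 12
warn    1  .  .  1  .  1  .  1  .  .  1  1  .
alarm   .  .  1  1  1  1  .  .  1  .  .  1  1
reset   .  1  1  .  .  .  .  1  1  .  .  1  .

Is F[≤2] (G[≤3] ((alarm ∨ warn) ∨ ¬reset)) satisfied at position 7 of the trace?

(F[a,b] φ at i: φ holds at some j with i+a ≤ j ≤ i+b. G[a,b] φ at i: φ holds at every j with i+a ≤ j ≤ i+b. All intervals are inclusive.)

Check G[≤3] ((alarm ∨ warn) ∨ ¬reset) at each j in [7,9]:
  j=7: holds on [7,10]
  j=8: holds on [8,11]
  j=9: holds on [9,12]
Found at j=7 → formula holds.

Holds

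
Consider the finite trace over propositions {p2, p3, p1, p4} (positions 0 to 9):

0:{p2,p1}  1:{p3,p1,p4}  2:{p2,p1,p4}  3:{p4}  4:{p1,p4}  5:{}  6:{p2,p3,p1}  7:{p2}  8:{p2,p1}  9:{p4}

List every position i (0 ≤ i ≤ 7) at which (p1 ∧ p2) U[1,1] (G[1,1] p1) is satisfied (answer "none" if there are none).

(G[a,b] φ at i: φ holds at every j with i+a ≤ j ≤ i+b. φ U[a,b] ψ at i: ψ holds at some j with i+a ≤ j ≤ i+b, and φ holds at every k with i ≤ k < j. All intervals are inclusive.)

0, 2, 6

Evaluate at each i in [0,7]:
  i=0: ✓ (rhs at j=1; lhs holds on [0,0])
  i=1: ✗ (no rhs in [2,2])
  i=2: ✓ (rhs at j=3; lhs holds on [2,2])
  i=3: ✗ (no rhs in [4,4])
  i=4: ✗ (lhs fails at k=4 before rhs at j=5)
  i=5: ✗ (no rhs in [6,6])
  i=6: ✓ (rhs at j=7; lhs holds on [6,6])
  i=7: ✗ (no rhs in [8,8])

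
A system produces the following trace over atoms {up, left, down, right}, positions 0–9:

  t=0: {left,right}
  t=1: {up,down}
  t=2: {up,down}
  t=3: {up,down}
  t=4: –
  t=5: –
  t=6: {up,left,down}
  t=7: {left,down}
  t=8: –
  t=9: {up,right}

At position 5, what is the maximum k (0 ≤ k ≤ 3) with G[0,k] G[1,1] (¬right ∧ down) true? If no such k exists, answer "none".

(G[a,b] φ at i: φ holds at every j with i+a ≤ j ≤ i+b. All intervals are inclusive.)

1

G[1,1] (¬right ∧ down) must hold from j=5 onward; find where it first fails.
  j=5: holds
  j=6: holds
  j=7: fails
Holds on [5,6], so largest k = 1.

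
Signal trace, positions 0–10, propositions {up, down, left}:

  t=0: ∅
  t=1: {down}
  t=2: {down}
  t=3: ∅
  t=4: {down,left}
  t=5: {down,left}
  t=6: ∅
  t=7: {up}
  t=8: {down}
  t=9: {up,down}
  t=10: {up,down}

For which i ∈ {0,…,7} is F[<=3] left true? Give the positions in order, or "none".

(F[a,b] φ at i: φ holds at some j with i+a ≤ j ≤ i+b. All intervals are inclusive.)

Evaluate at each i in [0,7]:
  i=0: ✗ (none in [0,3])
  i=1: ✓ (witness j=4)
  i=2: ✓ (witness j=4)
  i=3: ✓ (witness j=4)
  i=4: ✓ (witness j=4)
  i=5: ✓ (witness j=5)
  i=6: ✗ (none in [6,9])
  i=7: ✗ (none in [7,10])

1, 2, 3, 4, 5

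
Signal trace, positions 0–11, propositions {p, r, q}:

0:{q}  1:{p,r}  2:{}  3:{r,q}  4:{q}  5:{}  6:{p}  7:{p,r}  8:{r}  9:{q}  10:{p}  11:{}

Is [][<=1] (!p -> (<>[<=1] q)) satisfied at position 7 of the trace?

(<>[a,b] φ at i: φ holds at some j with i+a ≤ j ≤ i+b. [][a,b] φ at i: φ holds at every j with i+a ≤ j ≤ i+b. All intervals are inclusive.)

Check (!p -> (<>[<=1] q)) at every j in [7,8]:
  j=7: antecedent false → ✓
  j=8: antecedent true; consequent holds (witness at 9) → ✓
All positions satisfy it → formula holds.

True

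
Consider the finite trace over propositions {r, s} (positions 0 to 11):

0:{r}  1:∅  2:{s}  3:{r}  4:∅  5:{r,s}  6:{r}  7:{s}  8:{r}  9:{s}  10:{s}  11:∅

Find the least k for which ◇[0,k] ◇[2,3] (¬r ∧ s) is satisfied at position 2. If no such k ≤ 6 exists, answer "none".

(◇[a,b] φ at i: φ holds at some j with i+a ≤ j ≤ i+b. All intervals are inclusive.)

Scan j = 2,3,… for ◇[2,3] (¬r ∧ s):
  j=2: fails
  j=3: fails
  j=4: holds
First hit at j=4, so smallest k = 4-2 = 2.

2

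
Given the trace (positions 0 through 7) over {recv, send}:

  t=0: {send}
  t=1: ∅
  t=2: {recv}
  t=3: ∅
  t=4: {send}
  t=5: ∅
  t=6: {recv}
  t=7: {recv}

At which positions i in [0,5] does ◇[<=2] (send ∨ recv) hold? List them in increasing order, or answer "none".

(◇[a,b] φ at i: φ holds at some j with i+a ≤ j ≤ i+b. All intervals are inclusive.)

0, 1, 2, 3, 4, 5

Evaluate at each i in [0,5]:
  i=0: ✓ (witness j=0)
  i=1: ✓ (witness j=2)
  i=2: ✓ (witness j=2)
  i=3: ✓ (witness j=4)
  i=4: ✓ (witness j=4)
  i=5: ✓ (witness j=6)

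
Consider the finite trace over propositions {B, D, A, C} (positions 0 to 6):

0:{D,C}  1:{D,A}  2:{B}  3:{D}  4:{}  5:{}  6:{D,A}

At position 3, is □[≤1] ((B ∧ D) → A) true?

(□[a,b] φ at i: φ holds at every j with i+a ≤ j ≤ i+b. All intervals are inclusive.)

Check ((B ∧ D) → A) at every j in [3,4]:
  j=3: antecedent false → ✓
  j=4: antecedent false → ✓
All positions satisfy it → formula holds.

Holds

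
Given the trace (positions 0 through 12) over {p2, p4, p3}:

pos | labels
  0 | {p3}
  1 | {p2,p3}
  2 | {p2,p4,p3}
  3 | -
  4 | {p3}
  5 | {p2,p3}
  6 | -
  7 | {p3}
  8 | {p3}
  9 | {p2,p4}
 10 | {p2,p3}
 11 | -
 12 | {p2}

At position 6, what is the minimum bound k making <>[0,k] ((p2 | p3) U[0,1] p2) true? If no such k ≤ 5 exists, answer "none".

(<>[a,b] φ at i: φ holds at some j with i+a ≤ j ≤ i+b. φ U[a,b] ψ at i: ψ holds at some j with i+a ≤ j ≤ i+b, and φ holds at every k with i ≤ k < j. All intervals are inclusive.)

2

Scan j = 6,7,… for ((p2 | p3) U[0,1] p2):
  j=6: fails
  j=7: fails
  j=8: holds
First hit at j=8, so smallest k = 8-6 = 2.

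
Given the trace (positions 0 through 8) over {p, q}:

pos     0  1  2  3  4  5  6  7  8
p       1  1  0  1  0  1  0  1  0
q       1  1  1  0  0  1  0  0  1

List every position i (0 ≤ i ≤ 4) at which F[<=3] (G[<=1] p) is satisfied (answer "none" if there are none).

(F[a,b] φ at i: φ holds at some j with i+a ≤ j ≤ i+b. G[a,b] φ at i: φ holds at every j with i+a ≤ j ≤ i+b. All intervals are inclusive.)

0

Evaluate at each i in [0,4]:
  i=0: ✓ (witness j=0)
  i=1: ✗ (none in [1,4])
  i=2: ✗ (none in [2,5])
  i=3: ✗ (none in [3,6])
  i=4: ✗ (none in [4,7])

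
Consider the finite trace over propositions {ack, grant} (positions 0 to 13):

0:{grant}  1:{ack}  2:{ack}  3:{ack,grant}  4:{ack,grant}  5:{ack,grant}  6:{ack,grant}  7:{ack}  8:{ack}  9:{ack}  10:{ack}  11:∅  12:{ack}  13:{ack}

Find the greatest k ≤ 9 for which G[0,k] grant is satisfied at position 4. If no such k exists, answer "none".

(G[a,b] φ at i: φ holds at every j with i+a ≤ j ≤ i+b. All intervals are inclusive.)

2

grant must hold from j=4 onward; find where it first fails.
  j=4: holds
  j=5: holds
  j=6: holds
  j=7: fails
Holds on [4,6], so largest k = 2.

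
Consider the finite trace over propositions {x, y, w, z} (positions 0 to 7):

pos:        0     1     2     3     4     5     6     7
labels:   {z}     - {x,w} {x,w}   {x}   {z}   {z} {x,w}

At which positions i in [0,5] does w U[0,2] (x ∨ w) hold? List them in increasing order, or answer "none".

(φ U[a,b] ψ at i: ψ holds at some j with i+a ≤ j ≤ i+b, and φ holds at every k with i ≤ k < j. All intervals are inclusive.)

Evaluate at each i in [0,5]:
  i=0: ✗ (lhs fails at k=0 before rhs at j=2)
  i=1: ✗ (lhs fails at k=1 before rhs at j=2)
  i=2: ✓ (rhs at j=2)
  i=3: ✓ (rhs at j=3)
  i=4: ✓ (rhs at j=4)
  i=5: ✗ (lhs fails at k=5 before rhs at j=7)

2, 3, 4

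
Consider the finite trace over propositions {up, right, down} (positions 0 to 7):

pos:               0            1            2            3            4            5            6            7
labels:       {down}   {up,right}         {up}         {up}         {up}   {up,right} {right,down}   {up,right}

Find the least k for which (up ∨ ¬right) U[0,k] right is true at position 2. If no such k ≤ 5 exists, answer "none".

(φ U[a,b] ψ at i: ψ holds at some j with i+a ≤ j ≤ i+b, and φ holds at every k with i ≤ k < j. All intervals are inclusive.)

Need earliest j ≥ 2 with right, and (up ∨ ¬right) at every k in [2,j-1].
  j=2: rhs fails.
  j=3: rhs fails.
  j=4: rhs fails.
  j=5: rhs holds; lhs holds on [2,4]. k = 3.

3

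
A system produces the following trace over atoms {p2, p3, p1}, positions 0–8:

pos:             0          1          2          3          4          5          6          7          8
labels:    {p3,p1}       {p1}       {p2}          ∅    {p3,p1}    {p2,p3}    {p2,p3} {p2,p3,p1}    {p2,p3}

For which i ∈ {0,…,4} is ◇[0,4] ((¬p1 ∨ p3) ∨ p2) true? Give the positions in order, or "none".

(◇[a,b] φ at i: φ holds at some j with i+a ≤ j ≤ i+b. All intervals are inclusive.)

0, 1, 2, 3, 4

Evaluate at each i in [0,4]:
  i=0: ✓ (witness j=0)
  i=1: ✓ (witness j=2)
  i=2: ✓ (witness j=2)
  i=3: ✓ (witness j=3)
  i=4: ✓ (witness j=4)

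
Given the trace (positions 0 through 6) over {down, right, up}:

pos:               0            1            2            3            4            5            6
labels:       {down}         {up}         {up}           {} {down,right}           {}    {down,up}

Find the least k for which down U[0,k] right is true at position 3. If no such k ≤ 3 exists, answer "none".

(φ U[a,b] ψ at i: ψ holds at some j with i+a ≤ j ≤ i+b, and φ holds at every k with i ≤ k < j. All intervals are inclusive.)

Need earliest j ≥ 3 with right, and down at every k in [3,j-1].
  j=3: rhs fails.
  j=4: rhs holds but lhs fails at k=3.
  j=5: rhs fails.
  j=6: rhs fails.
No witness within the range → none.

none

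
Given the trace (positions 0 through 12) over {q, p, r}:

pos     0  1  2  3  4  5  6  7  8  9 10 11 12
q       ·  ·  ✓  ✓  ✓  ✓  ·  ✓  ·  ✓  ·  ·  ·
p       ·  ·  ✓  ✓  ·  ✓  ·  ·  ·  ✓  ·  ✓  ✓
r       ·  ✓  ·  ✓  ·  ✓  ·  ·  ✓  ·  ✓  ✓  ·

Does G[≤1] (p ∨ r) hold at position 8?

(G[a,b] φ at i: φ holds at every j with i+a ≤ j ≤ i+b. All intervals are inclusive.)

Check (p ∨ r) at every j in [8,9]:
  j=8: true
  j=9: true
All positions satisfy it → formula holds.

Holds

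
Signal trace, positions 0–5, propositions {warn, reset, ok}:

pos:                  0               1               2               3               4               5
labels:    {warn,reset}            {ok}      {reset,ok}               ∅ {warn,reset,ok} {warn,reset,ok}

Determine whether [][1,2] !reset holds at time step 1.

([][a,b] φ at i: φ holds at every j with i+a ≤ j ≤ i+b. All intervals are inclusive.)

Check !reset at every j in [2,3]:
  j=2: false
  j=3: true
Fails at j=2 → formula fails.

False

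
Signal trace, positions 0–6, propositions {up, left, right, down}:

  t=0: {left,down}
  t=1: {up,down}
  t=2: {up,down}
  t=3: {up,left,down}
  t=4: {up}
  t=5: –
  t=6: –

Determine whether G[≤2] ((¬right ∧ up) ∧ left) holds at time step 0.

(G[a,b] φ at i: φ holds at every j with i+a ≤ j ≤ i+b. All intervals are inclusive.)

False

Check ((¬right ∧ up) ∧ left) at every j in [0,2]:
  j=0: false
  j=1: false
  j=2: false
Fails at j=0 → formula fails.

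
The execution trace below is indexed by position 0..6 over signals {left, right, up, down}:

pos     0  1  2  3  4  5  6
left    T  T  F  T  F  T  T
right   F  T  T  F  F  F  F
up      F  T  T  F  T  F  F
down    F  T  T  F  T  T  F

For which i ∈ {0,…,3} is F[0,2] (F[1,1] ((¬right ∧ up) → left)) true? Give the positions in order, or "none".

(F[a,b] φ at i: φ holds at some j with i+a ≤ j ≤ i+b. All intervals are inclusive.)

Evaluate at each i in [0,3]:
  i=0: ✓ (witness j=0)
  i=1: ✓ (witness j=1)
  i=2: ✓ (witness j=2)
  i=3: ✓ (witness j=4)

0, 1, 2, 3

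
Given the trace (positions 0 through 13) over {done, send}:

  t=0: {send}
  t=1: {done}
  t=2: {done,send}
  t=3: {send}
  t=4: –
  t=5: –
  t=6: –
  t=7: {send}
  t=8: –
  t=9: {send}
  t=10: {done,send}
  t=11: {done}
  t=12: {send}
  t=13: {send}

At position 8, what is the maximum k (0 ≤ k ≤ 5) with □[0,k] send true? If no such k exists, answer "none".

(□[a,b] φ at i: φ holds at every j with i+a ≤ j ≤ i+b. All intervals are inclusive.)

send must hold from j=8 onward; find where it first fails.
  j=8: fails → no k works.

none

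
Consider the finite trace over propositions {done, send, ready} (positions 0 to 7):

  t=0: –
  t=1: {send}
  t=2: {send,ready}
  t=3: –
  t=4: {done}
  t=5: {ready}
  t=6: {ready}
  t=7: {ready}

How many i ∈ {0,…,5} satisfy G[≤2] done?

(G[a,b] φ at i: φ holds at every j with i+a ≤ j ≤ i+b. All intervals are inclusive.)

Evaluate at each i in [0,5]:
  i=0: ✗ (fails at j=0)
  i=1: ✗ (fails at j=1)
  i=2: ✗ (fails at j=2)
  i=3: ✗ (fails at j=3)
  i=4: ✗ (fails at j=5)
  i=5: ✗ (fails at j=5)
Positions where it holds: {} → 0.

0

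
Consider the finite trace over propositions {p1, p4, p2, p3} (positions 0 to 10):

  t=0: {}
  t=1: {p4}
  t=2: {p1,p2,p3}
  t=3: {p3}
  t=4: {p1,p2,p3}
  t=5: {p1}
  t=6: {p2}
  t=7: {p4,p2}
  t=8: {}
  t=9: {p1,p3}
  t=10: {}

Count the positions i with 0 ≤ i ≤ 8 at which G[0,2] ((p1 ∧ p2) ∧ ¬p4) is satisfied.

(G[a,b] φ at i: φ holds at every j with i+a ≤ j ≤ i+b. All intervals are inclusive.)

Evaluate at each i in [0,8]:
  i=0: ✗ (fails at j=0)
  i=1: ✗ (fails at j=1)
  i=2: ✗ (fails at j=3)
  i=3: ✗ (fails at j=3)
  i=4: ✗ (fails at j=5)
  i=5: ✗ (fails at j=5)
  i=6: ✗ (fails at j=6)
  i=7: ✗ (fails at j=7)
  i=8: ✗ (fails at j=8)
Positions where it holds: {} → 0.

0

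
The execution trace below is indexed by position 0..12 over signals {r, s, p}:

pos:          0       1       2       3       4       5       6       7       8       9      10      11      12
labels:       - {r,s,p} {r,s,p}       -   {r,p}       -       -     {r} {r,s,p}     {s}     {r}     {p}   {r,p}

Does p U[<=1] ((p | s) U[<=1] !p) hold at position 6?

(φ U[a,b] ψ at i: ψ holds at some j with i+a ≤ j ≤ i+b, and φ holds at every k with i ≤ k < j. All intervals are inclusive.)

Need some j in [6,7] with ((p | s) U[<=1] !p), and p at every k in [6,j-1].
  j=6: ((p | s) U[<=1] !p) holds; no prefix to check → satisfied.

True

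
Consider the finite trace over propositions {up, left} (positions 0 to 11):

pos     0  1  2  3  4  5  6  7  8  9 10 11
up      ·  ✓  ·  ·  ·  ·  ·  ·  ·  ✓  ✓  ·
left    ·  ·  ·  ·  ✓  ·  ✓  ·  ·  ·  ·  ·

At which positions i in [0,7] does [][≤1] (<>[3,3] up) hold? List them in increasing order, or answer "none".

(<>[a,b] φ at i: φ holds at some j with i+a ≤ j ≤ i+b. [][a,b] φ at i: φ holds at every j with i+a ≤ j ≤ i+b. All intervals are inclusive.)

Evaluate at each i in [0,7]:
  i=0: ✗ (fails at j=0)
  i=1: ✗ (fails at j=1)
  i=2: ✗ (fails at j=2)
  i=3: ✗ (fails at j=3)
  i=4: ✗ (fails at j=4)
  i=5: ✗ (fails at j=5)
  i=6: ✓ (all of [6,7])
  i=7: ✗ (fails at j=8)

6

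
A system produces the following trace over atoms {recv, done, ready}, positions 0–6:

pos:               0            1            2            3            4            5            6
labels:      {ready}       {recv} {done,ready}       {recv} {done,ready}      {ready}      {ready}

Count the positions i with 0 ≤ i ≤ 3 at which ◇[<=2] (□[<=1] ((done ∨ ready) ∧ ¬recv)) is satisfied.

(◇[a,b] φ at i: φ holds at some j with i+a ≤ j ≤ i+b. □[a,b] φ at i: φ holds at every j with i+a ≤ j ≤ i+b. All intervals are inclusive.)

Evaluate at each i in [0,3]:
  i=0: ✗ (none in [0,2])
  i=1: ✗ (none in [1,3])
  i=2: ✓ (witness j=4)
  i=3: ✓ (witness j=4)
Positions where it holds: {2, 3} → 2.

2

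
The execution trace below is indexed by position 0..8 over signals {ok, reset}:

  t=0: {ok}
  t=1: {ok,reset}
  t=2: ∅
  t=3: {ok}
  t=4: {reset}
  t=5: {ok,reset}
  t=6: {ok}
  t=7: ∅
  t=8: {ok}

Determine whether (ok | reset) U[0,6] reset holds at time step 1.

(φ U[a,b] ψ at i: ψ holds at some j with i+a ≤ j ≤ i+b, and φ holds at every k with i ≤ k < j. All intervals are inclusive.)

Need some j in [1,7] with reset, and (ok | reset) at every k in [1,j-1].
  j=1: reset holds; no prefix to check → satisfied.

Yes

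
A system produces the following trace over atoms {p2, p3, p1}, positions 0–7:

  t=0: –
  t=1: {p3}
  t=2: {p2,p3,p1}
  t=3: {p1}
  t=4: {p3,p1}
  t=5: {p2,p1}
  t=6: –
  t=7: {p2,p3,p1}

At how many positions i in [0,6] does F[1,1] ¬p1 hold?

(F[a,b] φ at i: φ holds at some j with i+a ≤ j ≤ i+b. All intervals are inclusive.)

2

Evaluate at each i in [0,6]:
  i=0: ✓ (witness j=1)
  i=1: ✗ (none in [2,2])
  i=2: ✗ (none in [3,3])
  i=3: ✗ (none in [4,4])
  i=4: ✗ (none in [5,5])
  i=5: ✓ (witness j=6)
  i=6: ✗ (none in [7,7])
Positions where it holds: {0, 5} → 2.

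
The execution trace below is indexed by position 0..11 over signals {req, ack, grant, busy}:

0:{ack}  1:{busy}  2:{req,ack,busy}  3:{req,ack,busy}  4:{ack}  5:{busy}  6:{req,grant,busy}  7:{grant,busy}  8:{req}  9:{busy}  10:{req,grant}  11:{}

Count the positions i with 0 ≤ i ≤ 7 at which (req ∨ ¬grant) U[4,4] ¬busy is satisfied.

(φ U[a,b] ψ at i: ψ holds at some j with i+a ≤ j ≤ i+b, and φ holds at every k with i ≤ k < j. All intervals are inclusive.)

Evaluate at each i in [0,7]:
  i=0: ✓ (rhs at j=4; lhs holds on [0,3])
  i=1: ✗ (no rhs in [5,5])
  i=2: ✗ (no rhs in [6,6])
  i=3: ✗ (no rhs in [7,7])
  i=4: ✗ (lhs fails at k=7 before rhs at j=8)
  i=5: ✗ (no rhs in [9,9])
  i=6: ✗ (lhs fails at k=7 before rhs at j=10)
  i=7: ✗ (lhs fails at k=7 before rhs at j=11)
Positions where it holds: {0} → 1.

1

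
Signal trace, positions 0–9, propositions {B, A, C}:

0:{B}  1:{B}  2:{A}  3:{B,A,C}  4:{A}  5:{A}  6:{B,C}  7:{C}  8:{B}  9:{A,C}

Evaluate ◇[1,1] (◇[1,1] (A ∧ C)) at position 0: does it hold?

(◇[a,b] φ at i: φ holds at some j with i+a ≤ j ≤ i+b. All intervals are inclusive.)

False

Check ◇[1,1] (A ∧ C) at each j in [1,1]:
  j=1: fails (none in [2,2])
No position in the window satisfies it → formula fails.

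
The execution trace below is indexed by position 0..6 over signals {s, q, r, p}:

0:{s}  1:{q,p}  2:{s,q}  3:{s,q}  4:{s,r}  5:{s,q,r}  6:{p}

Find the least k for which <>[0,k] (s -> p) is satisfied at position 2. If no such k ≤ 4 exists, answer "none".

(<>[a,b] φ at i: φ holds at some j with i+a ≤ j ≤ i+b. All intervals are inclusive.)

4

Scan j = 2,3,… for (s -> p):
  j=2: fails
  j=3: fails
  j=4: fails
  j=5: fails
  j=6: holds
First hit at j=6, so smallest k = 6-2 = 4.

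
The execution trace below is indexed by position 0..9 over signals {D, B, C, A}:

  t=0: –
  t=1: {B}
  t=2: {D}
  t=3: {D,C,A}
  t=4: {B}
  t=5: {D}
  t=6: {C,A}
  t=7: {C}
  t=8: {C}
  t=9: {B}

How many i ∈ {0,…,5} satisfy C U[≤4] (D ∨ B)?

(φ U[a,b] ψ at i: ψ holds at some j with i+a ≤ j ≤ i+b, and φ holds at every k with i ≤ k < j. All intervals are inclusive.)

Evaluate at each i in [0,5]:
  i=0: ✗ (lhs fails at k=0 before rhs at j=1)
  i=1: ✓ (rhs at j=1)
  i=2: ✓ (rhs at j=2)
  i=3: ✓ (rhs at j=3)
  i=4: ✓ (rhs at j=4)
  i=5: ✓ (rhs at j=5)
Positions where it holds: {1, 2, 3, 4, 5} → 5.

5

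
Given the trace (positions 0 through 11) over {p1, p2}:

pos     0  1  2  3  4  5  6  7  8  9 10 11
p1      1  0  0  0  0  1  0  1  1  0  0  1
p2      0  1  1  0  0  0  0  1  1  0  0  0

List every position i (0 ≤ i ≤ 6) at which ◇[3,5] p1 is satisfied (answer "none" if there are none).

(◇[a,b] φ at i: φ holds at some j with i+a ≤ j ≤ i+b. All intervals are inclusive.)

Evaluate at each i in [0,6]:
  i=0: ✓ (witness j=5)
  i=1: ✓ (witness j=5)
  i=2: ✓ (witness j=5)
  i=3: ✓ (witness j=7)
  i=4: ✓ (witness j=7)
  i=5: ✓ (witness j=8)
  i=6: ✓ (witness j=11)

0, 1, 2, 3, 4, 5, 6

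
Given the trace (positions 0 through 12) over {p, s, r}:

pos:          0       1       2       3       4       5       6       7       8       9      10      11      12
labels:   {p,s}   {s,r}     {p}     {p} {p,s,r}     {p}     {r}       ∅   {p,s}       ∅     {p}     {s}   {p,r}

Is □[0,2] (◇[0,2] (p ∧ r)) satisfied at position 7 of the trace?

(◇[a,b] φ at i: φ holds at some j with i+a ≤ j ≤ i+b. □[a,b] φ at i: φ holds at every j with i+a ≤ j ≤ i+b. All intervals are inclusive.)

Check ◇[0,2] (p ∧ r) at every j in [7,9]:
  j=7: fails (none in [7,9])
  j=8: fails (none in [8,10])
  j=9: fails (none in [9,11])
Fails at j=7 → formula fails.

No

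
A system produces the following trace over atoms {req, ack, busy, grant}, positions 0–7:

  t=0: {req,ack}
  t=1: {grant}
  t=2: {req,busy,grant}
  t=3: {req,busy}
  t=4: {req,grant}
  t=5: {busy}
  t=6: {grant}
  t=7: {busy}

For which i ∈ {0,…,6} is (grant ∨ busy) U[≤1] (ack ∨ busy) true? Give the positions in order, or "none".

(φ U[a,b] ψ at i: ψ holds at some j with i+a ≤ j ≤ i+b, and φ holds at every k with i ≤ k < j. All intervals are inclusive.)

0, 1, 2, 3, 4, 5, 6

Evaluate at each i in [0,6]:
  i=0: ✓ (rhs at j=0)
  i=1: ✓ (rhs at j=2; lhs holds on [1,1])
  i=2: ✓ (rhs at j=2)
  i=3: ✓ (rhs at j=3)
  i=4: ✓ (rhs at j=5; lhs holds on [4,4])
  i=5: ✓ (rhs at j=5)
  i=6: ✓ (rhs at j=7; lhs holds on [6,6])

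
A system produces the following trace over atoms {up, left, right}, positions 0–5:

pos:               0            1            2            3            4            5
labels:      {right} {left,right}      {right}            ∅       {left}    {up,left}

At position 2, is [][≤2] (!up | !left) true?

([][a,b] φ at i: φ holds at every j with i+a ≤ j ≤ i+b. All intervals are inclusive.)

Check (!up | !left) at every j in [2,4]:
  j=2: true
  j=3: true
  j=4: true
All positions satisfy it → formula holds.

Holds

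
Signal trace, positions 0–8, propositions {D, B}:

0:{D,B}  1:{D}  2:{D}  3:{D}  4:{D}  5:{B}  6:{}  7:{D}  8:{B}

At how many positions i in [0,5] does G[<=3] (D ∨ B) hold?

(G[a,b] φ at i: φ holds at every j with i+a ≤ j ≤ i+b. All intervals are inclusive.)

3

Evaluate at each i in [0,5]:
  i=0: ✓ (all of [0,3])
  i=1: ✓ (all of [1,4])
  i=2: ✓ (all of [2,5])
  i=3: ✗ (fails at j=6)
  i=4: ✗ (fails at j=6)
  i=5: ✗ (fails at j=6)
Positions where it holds: {0, 1, 2} → 3.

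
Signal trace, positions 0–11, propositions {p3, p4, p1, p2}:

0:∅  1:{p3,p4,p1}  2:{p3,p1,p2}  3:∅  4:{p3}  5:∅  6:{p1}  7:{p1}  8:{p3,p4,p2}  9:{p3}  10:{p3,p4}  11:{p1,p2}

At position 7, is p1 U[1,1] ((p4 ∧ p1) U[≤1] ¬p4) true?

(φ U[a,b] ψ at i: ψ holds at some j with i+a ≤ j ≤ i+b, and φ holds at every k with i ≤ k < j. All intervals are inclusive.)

No

Need some j in [8,8] with ((p4 ∧ p1) U[≤1] ¬p4), and p1 at every k in [7,j-1].
  j=8: ((p4 ∧ p1) U[≤1] ¬p4) — fails.
No j in the window works → until fails.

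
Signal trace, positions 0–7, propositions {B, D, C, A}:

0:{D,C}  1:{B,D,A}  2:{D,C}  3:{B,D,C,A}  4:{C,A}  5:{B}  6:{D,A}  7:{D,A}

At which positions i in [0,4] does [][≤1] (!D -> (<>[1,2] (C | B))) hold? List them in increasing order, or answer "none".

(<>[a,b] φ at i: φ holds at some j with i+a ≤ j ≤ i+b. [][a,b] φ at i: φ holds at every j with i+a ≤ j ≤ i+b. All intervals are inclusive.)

0, 1, 2, 3

Evaluate at each i in [0,4]:
  i=0: ✓ (all of [0,1])
  i=1: ✓ (all of [1,2])
  i=2: ✓ (all of [2,3])
  i=3: ✓ (all of [3,4])
  i=4: ✗ (fails at j=5)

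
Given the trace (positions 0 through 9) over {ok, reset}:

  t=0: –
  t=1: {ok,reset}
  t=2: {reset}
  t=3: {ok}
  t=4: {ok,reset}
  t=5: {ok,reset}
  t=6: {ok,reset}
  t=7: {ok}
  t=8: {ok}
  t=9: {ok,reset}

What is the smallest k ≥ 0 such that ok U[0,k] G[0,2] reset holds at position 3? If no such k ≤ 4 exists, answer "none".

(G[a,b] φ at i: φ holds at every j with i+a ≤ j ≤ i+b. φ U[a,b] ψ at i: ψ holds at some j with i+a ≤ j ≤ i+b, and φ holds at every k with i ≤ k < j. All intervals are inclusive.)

1

Need earliest j ≥ 3 with G[0,2] reset, and ok at every k in [3,j-1].
  j=3: rhs fails.
  j=4: rhs holds; lhs holds on [3,3]. k = 1.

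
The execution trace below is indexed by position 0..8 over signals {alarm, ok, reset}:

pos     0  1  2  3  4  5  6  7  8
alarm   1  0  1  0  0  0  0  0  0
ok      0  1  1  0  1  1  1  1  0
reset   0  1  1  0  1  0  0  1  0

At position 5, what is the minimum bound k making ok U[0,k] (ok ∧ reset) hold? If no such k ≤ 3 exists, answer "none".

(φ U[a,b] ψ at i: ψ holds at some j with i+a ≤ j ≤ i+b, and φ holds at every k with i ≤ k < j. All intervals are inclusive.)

2

Need earliest j ≥ 5 with (ok ∧ reset), and ok at every k in [5,j-1].
  j=5: rhs fails.
  j=6: rhs fails.
  j=7: rhs holds; lhs holds on [5,6]. k = 2.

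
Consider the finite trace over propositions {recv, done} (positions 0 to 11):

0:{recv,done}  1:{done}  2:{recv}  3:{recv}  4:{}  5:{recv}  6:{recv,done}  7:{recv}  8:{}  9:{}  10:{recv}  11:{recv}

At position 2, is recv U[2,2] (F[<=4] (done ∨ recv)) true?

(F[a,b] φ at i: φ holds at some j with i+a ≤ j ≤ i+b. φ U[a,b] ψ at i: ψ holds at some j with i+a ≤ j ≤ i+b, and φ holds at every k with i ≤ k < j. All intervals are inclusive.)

Need some j in [4,4] with F[<=4] (done ∨ recv), and recv at every k in [2,j-1].
  j=4: F[<=4] (done ∨ recv) holds; recv holds at every k in [2,3] → satisfied.

True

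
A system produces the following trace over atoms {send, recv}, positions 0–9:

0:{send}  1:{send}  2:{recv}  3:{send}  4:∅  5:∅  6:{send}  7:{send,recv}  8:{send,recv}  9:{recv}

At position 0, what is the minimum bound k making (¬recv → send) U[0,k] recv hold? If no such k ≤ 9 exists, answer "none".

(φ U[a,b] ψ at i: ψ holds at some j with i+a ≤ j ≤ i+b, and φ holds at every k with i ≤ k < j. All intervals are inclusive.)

2

Need earliest j ≥ 0 with recv, and (¬recv → send) at every k in [0,j-1].
  j=0: rhs fails.
  j=1: rhs fails.
  j=2: rhs holds; lhs holds on [0,1]. k = 2.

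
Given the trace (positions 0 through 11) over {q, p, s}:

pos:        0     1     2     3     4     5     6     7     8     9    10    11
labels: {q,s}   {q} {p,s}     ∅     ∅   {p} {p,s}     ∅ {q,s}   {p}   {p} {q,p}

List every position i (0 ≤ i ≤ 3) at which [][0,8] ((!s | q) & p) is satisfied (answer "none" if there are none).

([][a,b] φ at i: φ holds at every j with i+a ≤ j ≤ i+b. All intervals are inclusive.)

none

Evaluate at each i in [0,3]:
  i=0: ✗ (fails at j=0)
  i=1: ✗ (fails at j=1)
  i=2: ✗ (fails at j=2)
  i=3: ✗ (fails at j=3)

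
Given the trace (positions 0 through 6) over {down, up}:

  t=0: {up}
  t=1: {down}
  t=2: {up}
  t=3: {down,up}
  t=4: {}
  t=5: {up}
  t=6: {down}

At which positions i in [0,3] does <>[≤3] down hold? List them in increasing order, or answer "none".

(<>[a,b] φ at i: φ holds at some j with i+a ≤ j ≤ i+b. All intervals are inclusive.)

Evaluate at each i in [0,3]:
  i=0: ✓ (witness j=1)
  i=1: ✓ (witness j=1)
  i=2: ✓ (witness j=3)
  i=3: ✓ (witness j=3)

0, 1, 2, 3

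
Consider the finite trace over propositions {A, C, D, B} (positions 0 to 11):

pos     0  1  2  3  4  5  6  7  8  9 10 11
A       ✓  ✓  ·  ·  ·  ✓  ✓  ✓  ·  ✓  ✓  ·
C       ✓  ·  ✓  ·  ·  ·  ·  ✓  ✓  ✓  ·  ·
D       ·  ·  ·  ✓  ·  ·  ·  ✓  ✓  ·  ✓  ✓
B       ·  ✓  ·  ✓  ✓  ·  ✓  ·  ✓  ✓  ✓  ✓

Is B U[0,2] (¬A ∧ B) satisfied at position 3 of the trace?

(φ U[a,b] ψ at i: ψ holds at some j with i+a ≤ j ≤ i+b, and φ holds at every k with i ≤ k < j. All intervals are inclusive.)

True

Need some j in [3,5] with (¬A ∧ B), and B at every k in [3,j-1].
  j=3: (¬A ∧ B) holds; no prefix to check → satisfied.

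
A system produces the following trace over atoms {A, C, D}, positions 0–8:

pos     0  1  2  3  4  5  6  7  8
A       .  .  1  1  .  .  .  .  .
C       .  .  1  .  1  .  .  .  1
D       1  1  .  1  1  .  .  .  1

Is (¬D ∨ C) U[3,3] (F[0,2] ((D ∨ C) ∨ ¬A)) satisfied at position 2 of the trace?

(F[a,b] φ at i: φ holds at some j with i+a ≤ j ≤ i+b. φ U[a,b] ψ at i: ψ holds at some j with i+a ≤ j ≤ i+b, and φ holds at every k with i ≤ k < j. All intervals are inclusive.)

Does not hold

Need some j in [5,5] with F[0,2] ((D ∨ C) ∨ ¬A), and (¬D ∨ C) at every k in [2,j-1].
  j=5: F[0,2] ((D ∨ C) ∨ ¬A) holds, but (¬D ∨ C) fails at k=3 → not this j.
No j in the window works → until fails.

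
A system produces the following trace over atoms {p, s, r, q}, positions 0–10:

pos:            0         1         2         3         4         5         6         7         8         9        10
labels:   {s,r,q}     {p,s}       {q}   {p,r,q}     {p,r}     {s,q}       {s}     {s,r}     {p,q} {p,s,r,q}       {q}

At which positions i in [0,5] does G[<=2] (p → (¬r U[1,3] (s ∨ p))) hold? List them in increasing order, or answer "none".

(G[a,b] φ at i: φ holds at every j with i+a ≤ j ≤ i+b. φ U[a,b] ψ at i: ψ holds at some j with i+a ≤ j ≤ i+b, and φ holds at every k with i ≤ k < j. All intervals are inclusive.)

Evaluate at each i in [0,5]:
  i=0: ✓ (all of [0,2])
  i=1: ✗ (fails at j=3)
  i=2: ✗ (fails at j=3)
  i=3: ✗ (fails at j=3)
  i=4: ✗ (fails at j=4)
  i=5: ✓ (all of [5,7])

0, 5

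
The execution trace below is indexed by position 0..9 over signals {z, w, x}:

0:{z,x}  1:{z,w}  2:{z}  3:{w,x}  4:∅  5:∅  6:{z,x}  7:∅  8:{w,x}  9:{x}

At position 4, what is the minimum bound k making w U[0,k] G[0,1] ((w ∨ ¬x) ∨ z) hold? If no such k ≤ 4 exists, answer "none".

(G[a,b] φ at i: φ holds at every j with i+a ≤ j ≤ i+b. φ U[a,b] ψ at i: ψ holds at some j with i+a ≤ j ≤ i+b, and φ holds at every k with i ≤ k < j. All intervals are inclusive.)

0

Need earliest j ≥ 4 with G[0,1] ((w ∨ ¬x) ∨ z), and w at every k in [4,j-1].
  j=4: rhs holds (empty prefix). k = 0.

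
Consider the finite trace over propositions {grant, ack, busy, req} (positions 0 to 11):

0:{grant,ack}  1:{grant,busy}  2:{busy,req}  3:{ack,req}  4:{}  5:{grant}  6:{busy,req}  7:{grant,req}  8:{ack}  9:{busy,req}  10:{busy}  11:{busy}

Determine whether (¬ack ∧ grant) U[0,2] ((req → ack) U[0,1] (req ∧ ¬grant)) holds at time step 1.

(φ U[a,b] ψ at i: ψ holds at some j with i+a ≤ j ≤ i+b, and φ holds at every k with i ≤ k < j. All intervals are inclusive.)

Need some j in [1,3] with ((req → ack) U[0,1] (req ∧ ¬grant)), and (¬ack ∧ grant) at every k in [1,j-1].
  j=1: ((req → ack) U[0,1] (req ∧ ¬grant)) holds; no prefix to check → satisfied.

True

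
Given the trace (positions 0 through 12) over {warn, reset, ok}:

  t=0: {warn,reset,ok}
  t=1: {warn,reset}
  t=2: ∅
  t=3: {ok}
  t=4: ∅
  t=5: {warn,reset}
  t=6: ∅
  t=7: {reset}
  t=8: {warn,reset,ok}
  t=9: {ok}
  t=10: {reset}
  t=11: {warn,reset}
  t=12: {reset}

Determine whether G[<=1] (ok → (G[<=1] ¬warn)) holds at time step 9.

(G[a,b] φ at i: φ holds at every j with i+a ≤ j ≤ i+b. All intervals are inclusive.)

Yes

Check (ok → (G[<=1] ¬warn)) at every j in [9,10]:
  j=9: antecedent true; consequent holds on [9,10] → ✓
  j=10: antecedent false → ✓
All positions satisfy it → formula holds.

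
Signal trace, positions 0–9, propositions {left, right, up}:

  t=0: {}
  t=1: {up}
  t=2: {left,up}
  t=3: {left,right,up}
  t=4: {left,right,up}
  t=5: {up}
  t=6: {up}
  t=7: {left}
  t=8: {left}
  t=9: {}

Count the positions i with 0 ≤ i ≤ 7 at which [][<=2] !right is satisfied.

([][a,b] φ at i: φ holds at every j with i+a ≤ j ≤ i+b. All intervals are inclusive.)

4

Evaluate at each i in [0,7]:
  i=0: ✓ (all of [0,2])
  i=1: ✗ (fails at j=3)
  i=2: ✗ (fails at j=3)
  i=3: ✗ (fails at j=3)
  i=4: ✗ (fails at j=4)
  i=5: ✓ (all of [5,7])
  i=6: ✓ (all of [6,8])
  i=7: ✓ (all of [7,9])
Positions where it holds: {0, 5, 6, 7} → 4.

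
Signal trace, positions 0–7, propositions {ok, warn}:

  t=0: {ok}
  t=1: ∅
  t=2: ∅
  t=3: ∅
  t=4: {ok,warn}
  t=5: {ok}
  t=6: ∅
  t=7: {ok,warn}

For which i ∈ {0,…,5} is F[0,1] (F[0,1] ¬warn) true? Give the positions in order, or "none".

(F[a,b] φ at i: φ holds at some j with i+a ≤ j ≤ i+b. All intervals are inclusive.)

Evaluate at each i in [0,5]:
  i=0: ✓ (witness j=0)
  i=1: ✓ (witness j=1)
  i=2: ✓ (witness j=2)
  i=3: ✓ (witness j=3)
  i=4: ✓ (witness j=4)
  i=5: ✓ (witness j=5)

0, 1, 2, 3, 4, 5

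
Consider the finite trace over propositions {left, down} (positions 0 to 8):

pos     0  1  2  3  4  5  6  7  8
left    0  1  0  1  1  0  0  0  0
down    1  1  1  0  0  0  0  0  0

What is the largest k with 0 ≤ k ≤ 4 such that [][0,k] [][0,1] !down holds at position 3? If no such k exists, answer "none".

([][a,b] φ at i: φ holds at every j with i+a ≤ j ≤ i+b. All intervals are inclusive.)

[][0,1] !down must hold from j=3 onward; find where it first fails.
  j=3: holds
  j=4: holds
  j=5: holds
  j=6: holds
  j=7: holds
Holds through j=7; largest k = 4.

4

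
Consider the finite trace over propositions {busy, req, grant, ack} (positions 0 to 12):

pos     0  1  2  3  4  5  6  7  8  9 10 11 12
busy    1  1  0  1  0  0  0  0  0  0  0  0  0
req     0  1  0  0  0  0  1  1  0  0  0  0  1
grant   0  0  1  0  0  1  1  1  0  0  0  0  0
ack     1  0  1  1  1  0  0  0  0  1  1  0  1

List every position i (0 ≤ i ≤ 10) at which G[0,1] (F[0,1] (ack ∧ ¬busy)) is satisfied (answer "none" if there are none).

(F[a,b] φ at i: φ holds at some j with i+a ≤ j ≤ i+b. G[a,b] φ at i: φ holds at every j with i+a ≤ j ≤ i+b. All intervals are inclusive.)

Evaluate at each i in [0,10]:
  i=0: ✗ (fails at j=0)
  i=1: ✓ (all of [1,2])
  i=2: ✓ (all of [2,3])
  i=3: ✓ (all of [3,4])
  i=4: ✗ (fails at j=5)
  i=5: ✗ (fails at j=5)
  i=6: ✗ (fails at j=6)
  i=7: ✗ (fails at j=7)
  i=8: ✓ (all of [8,9])
  i=9: ✓ (all of [9,10])
  i=10: ✓ (all of [10,11])

1, 2, 3, 8, 9, 10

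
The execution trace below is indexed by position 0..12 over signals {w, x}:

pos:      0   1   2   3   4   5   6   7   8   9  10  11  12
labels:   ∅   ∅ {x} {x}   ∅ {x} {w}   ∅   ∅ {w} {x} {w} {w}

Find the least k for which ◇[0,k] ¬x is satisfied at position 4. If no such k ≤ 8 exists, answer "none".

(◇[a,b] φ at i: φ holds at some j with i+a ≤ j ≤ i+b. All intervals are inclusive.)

0

Scan j = 4,5,… for ¬x:
  j=4: holds
First hit at j=4, so smallest k = 4-4 = 0.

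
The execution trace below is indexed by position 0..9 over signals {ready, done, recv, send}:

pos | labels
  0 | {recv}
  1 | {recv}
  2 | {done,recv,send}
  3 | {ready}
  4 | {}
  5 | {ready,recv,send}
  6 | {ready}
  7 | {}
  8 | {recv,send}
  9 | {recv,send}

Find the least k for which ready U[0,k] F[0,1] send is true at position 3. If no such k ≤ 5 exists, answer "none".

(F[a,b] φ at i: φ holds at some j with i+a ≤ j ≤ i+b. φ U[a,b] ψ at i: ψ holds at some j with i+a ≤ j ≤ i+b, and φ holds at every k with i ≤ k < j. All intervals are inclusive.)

Need earliest j ≥ 3 with F[0,1] send, and ready at every k in [3,j-1].
  j=3: rhs fails.
  j=4: rhs holds; lhs holds on [3,3]. k = 1.

1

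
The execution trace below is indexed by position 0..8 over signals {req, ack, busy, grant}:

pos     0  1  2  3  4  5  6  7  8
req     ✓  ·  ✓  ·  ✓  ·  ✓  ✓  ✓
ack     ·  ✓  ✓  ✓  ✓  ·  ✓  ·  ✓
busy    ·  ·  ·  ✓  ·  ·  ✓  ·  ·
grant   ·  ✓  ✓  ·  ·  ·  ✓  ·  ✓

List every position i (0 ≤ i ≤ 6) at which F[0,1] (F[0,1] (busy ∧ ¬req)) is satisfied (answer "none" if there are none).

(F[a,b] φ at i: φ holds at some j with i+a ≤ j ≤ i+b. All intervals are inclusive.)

1, 2, 3

Evaluate at each i in [0,6]:
  i=0: ✗ (none in [0,1])
  i=1: ✓ (witness j=2)
  i=2: ✓ (witness j=2)
  i=3: ✓ (witness j=3)
  i=4: ✗ (none in [4,5])
  i=5: ✗ (none in [5,6])
  i=6: ✗ (none in [6,7])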